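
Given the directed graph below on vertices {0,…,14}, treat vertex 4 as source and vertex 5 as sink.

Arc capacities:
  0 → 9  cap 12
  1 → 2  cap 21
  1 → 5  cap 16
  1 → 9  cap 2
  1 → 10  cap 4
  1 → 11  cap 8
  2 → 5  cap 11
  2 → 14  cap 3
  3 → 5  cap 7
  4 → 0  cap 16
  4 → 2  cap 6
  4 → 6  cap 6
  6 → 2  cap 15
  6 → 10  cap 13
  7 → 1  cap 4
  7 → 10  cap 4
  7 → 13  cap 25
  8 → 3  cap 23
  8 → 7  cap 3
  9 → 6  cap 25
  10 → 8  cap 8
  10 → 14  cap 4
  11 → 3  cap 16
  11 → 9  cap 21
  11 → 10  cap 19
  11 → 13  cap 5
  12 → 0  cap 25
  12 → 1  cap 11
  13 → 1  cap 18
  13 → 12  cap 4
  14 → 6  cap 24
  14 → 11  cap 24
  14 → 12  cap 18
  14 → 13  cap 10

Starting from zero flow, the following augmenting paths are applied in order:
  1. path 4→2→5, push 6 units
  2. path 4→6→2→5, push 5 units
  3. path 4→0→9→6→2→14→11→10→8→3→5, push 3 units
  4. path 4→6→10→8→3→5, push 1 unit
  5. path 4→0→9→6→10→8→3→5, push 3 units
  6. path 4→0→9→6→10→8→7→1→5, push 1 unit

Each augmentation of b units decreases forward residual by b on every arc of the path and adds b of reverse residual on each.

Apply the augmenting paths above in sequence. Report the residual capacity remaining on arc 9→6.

Residual capacity of (9,6): 18

after path 1 (4→2→5, push 6): res(9,6)=25
after path 2 (4→6→2→5, push 5): res(9,6)=25
after path 3 (4→0→9→6→2→14→11→10→8→3→5, push 3): res(9,6)=22
after path 4 (4→6→10→8→3→5, push 1): res(9,6)=22
after path 5 (4→0→9→6→10→8→3→5, push 3): res(9,6)=19
after path 6 (4→0→9→6→10→8→7→1→5, push 1): res(9,6)=18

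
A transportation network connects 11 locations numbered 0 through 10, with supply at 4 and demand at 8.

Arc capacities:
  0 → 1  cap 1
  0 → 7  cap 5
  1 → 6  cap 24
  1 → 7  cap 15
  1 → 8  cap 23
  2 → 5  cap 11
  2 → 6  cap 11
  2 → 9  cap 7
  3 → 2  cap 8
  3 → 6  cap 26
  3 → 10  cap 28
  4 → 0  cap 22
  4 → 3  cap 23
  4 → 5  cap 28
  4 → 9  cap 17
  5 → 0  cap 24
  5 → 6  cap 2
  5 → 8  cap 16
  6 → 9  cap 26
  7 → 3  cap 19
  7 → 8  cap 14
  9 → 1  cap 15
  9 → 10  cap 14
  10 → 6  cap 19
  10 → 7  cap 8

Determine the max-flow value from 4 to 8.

Maximum flow value: 45

augment #1: 4→5→8 bottleneck 16, total now 16
augment #2: 4→0→1→8 bottleneck 1, total now 17
augment #3: 4→0→7→8 bottleneck 5, total now 22
augment #4: 4→9→1→8 bottleneck 15, total now 37
augment #5: 4→3→10→7→8 bottleneck 8, total now 45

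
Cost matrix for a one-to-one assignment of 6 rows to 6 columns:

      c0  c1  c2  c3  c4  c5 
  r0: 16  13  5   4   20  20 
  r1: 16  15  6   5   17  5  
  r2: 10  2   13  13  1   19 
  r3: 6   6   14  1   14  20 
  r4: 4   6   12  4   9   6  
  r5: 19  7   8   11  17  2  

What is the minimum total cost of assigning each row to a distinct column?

one of 3 optimal assignments: row0→col2 (cost 5), row1→col3 (cost 5), row2→col4 (cost 1), row3→col1 (cost 6), row4→col0 (cost 4), row5→col5 (cost 2)
total = 5 + 5 + 1 + 6 + 4 + 2 = 23

Minimum assignment cost: 23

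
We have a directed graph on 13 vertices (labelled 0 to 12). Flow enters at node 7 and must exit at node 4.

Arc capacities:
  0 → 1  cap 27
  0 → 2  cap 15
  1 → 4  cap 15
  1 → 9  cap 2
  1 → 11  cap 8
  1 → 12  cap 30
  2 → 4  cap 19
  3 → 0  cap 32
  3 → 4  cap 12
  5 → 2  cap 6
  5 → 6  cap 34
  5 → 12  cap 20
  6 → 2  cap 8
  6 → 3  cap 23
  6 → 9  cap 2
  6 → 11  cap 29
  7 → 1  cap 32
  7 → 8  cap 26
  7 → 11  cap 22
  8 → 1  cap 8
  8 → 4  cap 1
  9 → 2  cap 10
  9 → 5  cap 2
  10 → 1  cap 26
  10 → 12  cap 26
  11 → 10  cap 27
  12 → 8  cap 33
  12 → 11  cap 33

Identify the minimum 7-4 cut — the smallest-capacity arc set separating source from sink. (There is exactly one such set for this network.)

Min-cut arcs: {(1,4), (1,9), (8,4)} (total capacity 18)

augment #1: 7→1→4 push 15
augment #2: 7→8→4 push 1
augment #3: 7→1→9→2→4 push 2
max flow = 18; residual-reachable set from 7 gives S-side
cut edges (S→T): {(1,4), (1,9), (8,4)} total cap 18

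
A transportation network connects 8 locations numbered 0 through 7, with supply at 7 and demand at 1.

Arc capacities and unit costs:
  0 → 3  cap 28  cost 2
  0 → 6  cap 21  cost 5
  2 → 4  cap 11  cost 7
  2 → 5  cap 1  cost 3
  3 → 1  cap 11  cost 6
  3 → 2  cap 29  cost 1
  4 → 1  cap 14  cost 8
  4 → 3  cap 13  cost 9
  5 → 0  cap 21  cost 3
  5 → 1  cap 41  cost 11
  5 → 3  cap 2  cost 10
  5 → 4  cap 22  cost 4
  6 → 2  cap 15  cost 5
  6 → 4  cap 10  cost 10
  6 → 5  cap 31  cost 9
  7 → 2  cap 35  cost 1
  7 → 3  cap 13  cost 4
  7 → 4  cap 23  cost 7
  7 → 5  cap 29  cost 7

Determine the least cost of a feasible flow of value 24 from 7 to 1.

Minimum cost for 24 units: 305

shortest-cost path #1: 7→3→1 push 11 @ unit cost 10 (adds 110)
shortest-cost path #2: 7→4→1 push 13 @ unit cost 15 (adds 195)
total cost = 305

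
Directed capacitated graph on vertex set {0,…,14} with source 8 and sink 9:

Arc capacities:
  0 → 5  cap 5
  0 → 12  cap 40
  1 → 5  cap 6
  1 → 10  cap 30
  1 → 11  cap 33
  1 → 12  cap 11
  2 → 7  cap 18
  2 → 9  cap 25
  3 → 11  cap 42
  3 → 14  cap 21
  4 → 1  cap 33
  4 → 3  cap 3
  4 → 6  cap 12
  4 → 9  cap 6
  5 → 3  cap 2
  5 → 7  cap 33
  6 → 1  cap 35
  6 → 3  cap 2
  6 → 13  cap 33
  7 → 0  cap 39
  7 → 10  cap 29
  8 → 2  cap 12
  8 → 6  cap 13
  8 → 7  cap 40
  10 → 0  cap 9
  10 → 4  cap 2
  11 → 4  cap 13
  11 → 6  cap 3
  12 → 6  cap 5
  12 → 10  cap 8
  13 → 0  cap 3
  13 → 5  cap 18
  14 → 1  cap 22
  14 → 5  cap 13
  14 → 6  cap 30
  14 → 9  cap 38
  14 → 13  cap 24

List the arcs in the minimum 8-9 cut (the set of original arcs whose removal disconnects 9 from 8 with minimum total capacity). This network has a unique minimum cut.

augment #1: 8→2→9 push 12
augment #2: 8→6→3→14→9 push 2
augment #3: 8→7→10→4→9 push 2
augment #4: 8→6→1→11→4→9 push 4
augment #5: 8→6→1→5→3→14→9 push 2
augment #6: 8→6→1→11→4→3→14→9 push 3
max flow = 25; residual-reachable set from 8 gives S-side
cut edges (S→T): {(4,3), (4,9), (5,3), (6,3), (8,2)} total cap 25

Min-cut arcs: {(4,3), (4,9), (5,3), (6,3), (8,2)} (total capacity 25)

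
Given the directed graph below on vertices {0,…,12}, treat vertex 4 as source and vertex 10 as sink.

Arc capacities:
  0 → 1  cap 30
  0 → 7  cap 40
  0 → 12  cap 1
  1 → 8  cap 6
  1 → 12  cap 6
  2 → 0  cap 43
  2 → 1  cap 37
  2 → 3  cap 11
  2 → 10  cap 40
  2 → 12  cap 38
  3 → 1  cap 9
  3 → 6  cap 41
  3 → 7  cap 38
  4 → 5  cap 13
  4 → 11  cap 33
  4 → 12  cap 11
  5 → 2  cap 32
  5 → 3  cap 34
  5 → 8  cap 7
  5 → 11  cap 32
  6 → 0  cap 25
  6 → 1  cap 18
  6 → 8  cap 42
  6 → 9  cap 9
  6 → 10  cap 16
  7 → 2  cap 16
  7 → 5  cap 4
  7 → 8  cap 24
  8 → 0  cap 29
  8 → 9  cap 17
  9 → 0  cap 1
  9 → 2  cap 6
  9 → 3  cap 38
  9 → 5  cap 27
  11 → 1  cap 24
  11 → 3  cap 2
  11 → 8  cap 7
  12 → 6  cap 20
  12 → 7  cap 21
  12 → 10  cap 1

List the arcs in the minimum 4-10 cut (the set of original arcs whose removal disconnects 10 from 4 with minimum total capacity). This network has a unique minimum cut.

Min-cut arcs: {(1,8), (1,12), (4,5), (4,12), (11,3), (11,8)} (total capacity 45)

augment #1: 4→12→10 push 1
augment #2: 4→5→2→10 push 13
augment #3: 4→12→6→10 push 10
augment #4: 4→11→3→6→10 push 2
augment #5: 4→11→1→12→6→10 push 4
augment #6: 4→11→8→9→2→10 push 6
augment #7: 4→11→1→12→7→2→10 push 2
augment #8: 4→11→8→0→7→2→10 push 1
augment #9: 4→11→1→8→0→7→2→10 push 6
max flow = 45; residual-reachable set from 4 gives S-side
cut edges (S→T): {(1,8), (1,12), (4,5), (4,12), (11,3), (11,8)} total cap 45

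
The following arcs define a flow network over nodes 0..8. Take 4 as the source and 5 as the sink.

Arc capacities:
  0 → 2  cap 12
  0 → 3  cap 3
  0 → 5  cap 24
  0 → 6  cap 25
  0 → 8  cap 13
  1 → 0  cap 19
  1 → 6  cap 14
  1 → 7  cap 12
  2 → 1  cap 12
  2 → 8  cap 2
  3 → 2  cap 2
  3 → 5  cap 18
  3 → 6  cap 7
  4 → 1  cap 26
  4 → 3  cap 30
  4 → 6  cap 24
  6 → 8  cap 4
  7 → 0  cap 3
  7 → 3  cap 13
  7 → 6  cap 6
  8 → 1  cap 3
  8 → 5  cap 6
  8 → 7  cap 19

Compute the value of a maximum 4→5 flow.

Maximum flow value: 46

augment #1: 4→3→5 bottleneck 18, total now 18
augment #2: 4→1→0→5 bottleneck 19, total now 37
augment #3: 4→6→8→5 bottleneck 4, total now 41
augment #4: 4→1→7→0→5 bottleneck 3, total now 44
augment #5: 4→3→2→8→5 bottleneck 2, total now 46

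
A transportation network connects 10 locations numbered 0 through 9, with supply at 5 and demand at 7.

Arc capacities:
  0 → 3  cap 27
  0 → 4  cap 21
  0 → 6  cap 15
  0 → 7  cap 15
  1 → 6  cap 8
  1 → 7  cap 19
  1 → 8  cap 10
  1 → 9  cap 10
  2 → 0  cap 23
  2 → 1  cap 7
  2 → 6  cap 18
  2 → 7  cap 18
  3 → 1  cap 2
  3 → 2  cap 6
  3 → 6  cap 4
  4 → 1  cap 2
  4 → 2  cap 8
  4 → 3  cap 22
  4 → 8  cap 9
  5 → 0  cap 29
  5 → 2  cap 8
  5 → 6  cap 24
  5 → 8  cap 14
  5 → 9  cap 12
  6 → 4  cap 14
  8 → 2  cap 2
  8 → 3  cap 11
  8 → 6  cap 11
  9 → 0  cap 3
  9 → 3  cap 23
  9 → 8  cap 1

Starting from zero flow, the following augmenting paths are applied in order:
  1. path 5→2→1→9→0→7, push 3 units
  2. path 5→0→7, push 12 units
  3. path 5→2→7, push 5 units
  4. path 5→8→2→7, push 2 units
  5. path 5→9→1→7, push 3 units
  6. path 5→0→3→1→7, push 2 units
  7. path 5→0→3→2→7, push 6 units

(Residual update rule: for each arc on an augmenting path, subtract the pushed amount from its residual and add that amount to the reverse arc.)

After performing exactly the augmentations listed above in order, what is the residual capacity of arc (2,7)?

Residual capacity of (2,7): 5

after path 1 (5→2→1→9→0→7, push 3): res(2,7)=18
after path 2 (5→0→7, push 12): res(2,7)=18
after path 3 (5→2→7, push 5): res(2,7)=13
after path 4 (5→8→2→7, push 2): res(2,7)=11
after path 5 (5→9→1→7, push 3): res(2,7)=11
after path 6 (5→0→3→1→7, push 2): res(2,7)=11
after path 7 (5→0→3→2→7, push 6): res(2,7)=5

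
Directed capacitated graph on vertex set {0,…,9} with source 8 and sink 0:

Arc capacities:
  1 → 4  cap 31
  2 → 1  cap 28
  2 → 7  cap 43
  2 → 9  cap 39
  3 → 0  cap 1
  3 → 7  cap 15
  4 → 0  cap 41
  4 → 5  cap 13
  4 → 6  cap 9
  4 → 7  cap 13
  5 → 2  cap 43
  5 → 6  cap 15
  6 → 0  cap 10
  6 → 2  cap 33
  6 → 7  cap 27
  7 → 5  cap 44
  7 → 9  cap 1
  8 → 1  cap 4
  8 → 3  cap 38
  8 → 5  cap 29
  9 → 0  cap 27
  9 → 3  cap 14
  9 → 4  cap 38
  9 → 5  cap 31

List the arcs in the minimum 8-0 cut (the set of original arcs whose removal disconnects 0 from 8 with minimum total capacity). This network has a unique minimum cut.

augment #1: 8→3→0 push 1
augment #2: 8→1→4→0 push 4
augment #3: 8→5→6→0 push 10
augment #4: 8→3→7→9→0 push 1
augment #5: 8→5→2→9→0 push 19
augment #6: 8→3→7→5→2→9→0 push 7
augment #7: 8→3→7→5→2→1→4→0 push 7
max flow = 49; residual-reachable set from 8 gives S-side
cut edges (S→T): {(3,0), (3,7), (8,1), (8,5)} total cap 49

Min-cut arcs: {(3,0), (3,7), (8,1), (8,5)} (total capacity 49)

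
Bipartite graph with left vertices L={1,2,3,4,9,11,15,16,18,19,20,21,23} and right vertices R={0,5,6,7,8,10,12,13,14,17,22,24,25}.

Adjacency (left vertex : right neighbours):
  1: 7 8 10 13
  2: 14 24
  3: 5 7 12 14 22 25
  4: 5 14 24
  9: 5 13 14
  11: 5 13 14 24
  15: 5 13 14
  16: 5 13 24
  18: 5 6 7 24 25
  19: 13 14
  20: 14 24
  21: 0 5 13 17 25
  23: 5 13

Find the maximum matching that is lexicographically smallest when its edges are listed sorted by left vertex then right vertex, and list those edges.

Lex-smallest maximum matching: {(1,7), (2,14), (3,12), (4,5), (9,13), (11,24), (18,6), (21,0)}

|M| = 8 (so the lex-smallest maximum matching has 8 edges)
process left vertices in ascending order; for each, take the smallest-labelled available neighbour that still permits 8 edges overall, or leave it unmatched if none does
lex-smallest matching: {1-7, 2-14, 3-12, 4-5, 9-13, 11-24, 18-6, 21-0}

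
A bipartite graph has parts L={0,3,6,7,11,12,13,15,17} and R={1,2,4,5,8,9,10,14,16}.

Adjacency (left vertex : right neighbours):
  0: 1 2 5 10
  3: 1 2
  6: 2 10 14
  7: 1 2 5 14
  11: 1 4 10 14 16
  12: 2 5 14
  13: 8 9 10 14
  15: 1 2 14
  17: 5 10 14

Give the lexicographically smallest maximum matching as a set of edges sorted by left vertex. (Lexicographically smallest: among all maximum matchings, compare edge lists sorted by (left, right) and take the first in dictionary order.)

|M| = 7 (so the lex-smallest maximum matching has 7 edges)
process left vertices in ascending order; for each, take the smallest-labelled available neighbour that still permits 7 edges overall, or leave it unmatched if none does
lex-smallest matching: {0-1, 3-2, 6-10, 7-5, 11-4, 12-14, 13-8}

Lex-smallest maximum matching: {(0,1), (3,2), (6,10), (7,5), (11,4), (12,14), (13,8)}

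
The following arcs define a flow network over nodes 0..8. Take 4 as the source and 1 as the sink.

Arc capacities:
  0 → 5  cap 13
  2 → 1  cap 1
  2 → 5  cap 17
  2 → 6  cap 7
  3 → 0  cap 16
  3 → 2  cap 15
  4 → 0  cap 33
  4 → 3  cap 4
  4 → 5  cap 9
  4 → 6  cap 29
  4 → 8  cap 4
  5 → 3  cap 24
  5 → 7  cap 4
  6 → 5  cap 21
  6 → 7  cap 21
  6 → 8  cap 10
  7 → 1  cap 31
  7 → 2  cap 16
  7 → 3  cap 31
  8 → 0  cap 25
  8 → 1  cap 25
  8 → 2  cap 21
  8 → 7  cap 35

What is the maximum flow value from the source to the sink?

Maximum flow value: 40

augment #1: 4→8→1 bottleneck 4, total now 4
augment #2: 4→3→2→1 bottleneck 1, total now 5
augment #3: 4→5→7→1 bottleneck 4, total now 9
augment #4: 4→6→7→1 bottleneck 21, total now 30
augment #5: 4→6→8→1 bottleneck 8, total now 38
augment #6: 4→3→2→6→8→1 bottleneck 2, total now 40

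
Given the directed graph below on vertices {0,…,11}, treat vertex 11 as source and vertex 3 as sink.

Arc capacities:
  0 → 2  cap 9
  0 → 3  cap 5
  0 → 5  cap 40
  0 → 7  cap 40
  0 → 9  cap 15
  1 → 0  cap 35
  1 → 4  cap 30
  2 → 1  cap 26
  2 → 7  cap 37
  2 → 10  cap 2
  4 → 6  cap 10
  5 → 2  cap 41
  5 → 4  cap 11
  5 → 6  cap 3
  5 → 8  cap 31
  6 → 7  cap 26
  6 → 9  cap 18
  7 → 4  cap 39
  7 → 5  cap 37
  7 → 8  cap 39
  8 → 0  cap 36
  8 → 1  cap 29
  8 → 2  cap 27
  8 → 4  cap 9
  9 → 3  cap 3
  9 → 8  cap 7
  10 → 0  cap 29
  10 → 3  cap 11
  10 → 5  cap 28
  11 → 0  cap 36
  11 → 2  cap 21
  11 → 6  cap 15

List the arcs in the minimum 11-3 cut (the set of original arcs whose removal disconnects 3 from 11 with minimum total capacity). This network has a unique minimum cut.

Min-cut arcs: {(0,3), (2,10), (9,3)} (total capacity 10)

augment #1: 11→0→3 push 5
augment #2: 11→0→9→3 push 3
augment #3: 11→2→10→3 push 2
max flow = 10; residual-reachable set from 11 gives S-side
cut edges (S→T): {(0,3), (2,10), (9,3)} total cap 10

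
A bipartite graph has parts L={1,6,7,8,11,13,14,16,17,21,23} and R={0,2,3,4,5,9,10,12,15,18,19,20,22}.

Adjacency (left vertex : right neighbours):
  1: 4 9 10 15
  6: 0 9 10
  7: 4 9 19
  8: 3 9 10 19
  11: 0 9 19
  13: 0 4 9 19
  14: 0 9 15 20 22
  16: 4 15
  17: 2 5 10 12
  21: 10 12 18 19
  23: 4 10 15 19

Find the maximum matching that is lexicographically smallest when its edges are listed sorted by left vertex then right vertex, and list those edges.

|M| = 10 (so the lex-smallest maximum matching has 10 edges)
process left vertices in ascending order; for each, take the smallest-labelled available neighbour that still permits 10 edges overall, or leave it unmatched if none does
lex-smallest matching: {1-4, 6-0, 7-9, 8-3, 11-19, 14-20, 16-15, 17-2, 21-12, 23-10}

Lex-smallest maximum matching: {(1,4), (6,0), (7,9), (8,3), (11,19), (14,20), (16,15), (17,2), (21,12), (23,10)}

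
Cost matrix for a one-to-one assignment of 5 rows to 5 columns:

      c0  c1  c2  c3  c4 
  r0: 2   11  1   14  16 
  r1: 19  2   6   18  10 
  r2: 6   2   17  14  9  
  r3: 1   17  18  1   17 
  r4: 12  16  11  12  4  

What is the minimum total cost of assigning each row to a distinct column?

Minimum assignment cost: 14

optimal assignment: row0→col2 (cost 1), row1→col1 (cost 2), row2→col0 (cost 6), row3→col3 (cost 1), row4→col4 (cost 4)
total = 1 + 2 + 6 + 1 + 4 = 14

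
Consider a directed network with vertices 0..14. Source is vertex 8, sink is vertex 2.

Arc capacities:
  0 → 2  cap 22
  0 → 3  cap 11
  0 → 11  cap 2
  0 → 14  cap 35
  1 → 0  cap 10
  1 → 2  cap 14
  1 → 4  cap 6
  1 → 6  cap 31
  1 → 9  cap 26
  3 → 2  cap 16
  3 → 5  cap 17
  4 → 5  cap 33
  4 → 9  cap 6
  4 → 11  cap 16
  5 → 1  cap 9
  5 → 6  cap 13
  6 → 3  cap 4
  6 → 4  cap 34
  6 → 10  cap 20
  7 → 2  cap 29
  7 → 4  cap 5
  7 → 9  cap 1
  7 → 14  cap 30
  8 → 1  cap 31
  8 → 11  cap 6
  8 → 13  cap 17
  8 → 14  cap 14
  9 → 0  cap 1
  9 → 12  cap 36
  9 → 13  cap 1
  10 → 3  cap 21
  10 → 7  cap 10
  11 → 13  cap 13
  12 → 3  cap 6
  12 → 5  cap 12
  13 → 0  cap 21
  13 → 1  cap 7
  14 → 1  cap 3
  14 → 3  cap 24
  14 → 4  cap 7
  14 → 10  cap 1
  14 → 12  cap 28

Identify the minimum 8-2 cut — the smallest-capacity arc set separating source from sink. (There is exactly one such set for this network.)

augment #1: 8→1→2 push 14
augment #2: 8→1→0→2 push 10
augment #3: 8→13→0→2 push 12
augment #4: 8→14→3→2 push 14
augment #5: 8→1→6→3→2 push 2
augment #6: 8→1→6→10→7→2 push 5
augment #7: 8→13→0→14→10→7→2 push 1
augment #8: 8→13→1→6→10→7→2 push 4
max flow = 62; residual-reachable set from 8 gives S-side
cut edges (S→T): {(0,2), (1,2), (3,2), (10,7)} total cap 62

Min-cut arcs: {(0,2), (1,2), (3,2), (10,7)} (total capacity 62)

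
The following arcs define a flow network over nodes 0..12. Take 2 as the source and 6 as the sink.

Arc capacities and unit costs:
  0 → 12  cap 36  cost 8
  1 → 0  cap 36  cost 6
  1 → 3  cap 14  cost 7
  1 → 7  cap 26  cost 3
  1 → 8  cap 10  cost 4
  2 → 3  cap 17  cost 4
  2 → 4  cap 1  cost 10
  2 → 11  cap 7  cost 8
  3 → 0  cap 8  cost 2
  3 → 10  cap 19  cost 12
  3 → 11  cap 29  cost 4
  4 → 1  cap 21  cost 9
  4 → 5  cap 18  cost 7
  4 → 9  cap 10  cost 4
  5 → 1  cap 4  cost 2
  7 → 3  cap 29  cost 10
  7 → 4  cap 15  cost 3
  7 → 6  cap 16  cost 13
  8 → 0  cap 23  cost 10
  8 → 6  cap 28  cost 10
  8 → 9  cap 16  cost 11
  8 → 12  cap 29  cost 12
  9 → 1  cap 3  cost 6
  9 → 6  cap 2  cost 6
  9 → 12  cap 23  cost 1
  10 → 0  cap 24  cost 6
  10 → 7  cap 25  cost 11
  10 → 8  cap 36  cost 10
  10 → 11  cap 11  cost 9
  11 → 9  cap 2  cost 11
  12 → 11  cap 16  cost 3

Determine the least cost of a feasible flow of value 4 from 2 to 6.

Minimum cost for 4 units: 117

shortest-cost path #1: 2→4→9→6 push 1 @ unit cost 20 (adds 20)
shortest-cost path #2: 2→11→9→6 push 1 @ unit cost 25 (adds 25)
shortest-cost path #3: 2→3→10→8→6 push 2 @ unit cost 36 (adds 72)
total cost = 117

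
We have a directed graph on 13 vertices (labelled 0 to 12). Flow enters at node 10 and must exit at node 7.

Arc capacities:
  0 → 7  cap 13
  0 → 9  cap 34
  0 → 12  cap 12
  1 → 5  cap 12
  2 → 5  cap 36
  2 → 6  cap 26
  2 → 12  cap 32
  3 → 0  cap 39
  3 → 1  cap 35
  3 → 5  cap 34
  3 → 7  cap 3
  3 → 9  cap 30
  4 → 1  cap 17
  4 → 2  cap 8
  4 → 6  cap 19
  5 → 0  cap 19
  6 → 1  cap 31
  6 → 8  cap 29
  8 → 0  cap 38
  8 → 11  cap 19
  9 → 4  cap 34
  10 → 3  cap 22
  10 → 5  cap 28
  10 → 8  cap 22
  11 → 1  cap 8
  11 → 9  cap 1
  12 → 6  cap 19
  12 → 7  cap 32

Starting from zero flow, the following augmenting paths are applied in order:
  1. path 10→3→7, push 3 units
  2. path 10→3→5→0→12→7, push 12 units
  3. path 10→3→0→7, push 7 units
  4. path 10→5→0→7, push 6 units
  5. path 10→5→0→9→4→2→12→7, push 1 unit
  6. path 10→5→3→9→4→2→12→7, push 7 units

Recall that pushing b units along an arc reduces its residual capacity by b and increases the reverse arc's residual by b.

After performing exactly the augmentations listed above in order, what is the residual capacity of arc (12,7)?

Residual capacity of (12,7): 12

after path 1 (10→3→7, push 3): res(12,7)=32
after path 2 (10→3→5→0→12→7, push 12): res(12,7)=20
after path 3 (10→3→0→7, push 7): res(12,7)=20
after path 4 (10→5→0→7, push 6): res(12,7)=20
after path 5 (10→5→0→9→4→2→12→7, push 1): res(12,7)=19
after path 6 (10→5→3→9→4→2→12→7, push 7): res(12,7)=12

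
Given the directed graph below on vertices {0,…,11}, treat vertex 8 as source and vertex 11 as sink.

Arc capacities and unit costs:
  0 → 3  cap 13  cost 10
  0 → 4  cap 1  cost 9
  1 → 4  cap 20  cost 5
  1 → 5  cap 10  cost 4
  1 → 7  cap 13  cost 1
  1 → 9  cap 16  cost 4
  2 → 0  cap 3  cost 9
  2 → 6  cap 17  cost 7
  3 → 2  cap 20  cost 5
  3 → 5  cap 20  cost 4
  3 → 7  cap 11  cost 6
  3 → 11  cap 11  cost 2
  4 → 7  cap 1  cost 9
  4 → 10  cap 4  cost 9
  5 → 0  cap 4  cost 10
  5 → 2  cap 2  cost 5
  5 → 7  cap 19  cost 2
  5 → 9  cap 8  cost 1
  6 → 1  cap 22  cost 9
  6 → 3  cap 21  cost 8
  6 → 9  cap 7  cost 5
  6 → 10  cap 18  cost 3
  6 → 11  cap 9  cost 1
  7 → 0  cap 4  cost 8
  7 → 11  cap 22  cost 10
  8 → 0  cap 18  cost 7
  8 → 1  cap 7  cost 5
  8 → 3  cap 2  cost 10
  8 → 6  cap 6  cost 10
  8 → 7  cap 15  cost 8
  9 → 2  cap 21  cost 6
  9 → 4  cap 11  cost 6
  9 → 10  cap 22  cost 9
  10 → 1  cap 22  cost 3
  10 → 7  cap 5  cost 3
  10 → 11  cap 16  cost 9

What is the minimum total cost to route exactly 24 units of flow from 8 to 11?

Minimum cost for 24 units: 364

shortest-cost path #1: 8→6→11 push 6 @ unit cost 11 (adds 66)
shortest-cost path #2: 8→3→11 push 2 @ unit cost 12 (adds 24)
shortest-cost path #3: 8→1→7→11 push 7 @ unit cost 16 (adds 112)
shortest-cost path #4: 8→7→11 push 9 @ unit cost 18 (adds 162)
total cost = 364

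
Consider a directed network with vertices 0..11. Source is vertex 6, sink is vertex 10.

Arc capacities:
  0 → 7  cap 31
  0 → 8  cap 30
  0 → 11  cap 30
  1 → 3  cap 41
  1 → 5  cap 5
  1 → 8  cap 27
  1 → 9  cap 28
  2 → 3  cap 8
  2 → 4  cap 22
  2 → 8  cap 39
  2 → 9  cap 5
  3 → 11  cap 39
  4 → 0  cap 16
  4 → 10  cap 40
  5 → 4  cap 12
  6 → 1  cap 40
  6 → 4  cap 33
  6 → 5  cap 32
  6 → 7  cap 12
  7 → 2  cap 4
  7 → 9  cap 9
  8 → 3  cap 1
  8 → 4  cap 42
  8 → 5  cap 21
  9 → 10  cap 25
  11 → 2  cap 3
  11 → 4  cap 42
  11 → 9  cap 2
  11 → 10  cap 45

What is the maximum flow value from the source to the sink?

augment #1: 6→4→10 bottleneck 33, total now 33
augment #2: 6→1→9→10 bottleneck 25, total now 58
augment #3: 6→5→4→10 bottleneck 7, total now 65
augment #4: 6→1→3→11→10 bottleneck 15, total now 80
augment #5: 6→5→4→0→11→10 bottleneck 5, total now 85
augment #6: 6→7→2→3→11→10 bottleneck 4, total now 89
augment #7: 6→7→9→1→3→11→10 bottleneck 8, total now 97

Maximum flow value: 97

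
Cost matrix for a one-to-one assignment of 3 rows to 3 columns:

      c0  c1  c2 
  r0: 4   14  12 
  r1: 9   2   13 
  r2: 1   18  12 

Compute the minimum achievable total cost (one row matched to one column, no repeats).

Minimum assignment cost: 15

optimal assignment: row0→col2 (cost 12), row1→col1 (cost 2), row2→col0 (cost 1)
total = 12 + 2 + 1 = 15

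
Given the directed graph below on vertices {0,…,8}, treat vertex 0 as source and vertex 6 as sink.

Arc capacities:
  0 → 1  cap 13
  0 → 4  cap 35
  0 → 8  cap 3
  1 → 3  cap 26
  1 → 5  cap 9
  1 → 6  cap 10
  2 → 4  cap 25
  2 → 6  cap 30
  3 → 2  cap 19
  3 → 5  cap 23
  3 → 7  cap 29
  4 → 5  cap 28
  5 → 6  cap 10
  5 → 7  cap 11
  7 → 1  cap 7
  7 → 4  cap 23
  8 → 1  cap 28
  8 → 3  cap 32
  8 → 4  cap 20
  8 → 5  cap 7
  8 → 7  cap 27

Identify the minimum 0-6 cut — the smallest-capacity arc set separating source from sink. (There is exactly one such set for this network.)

Min-cut arcs: {(0,1), (0,8), (5,6), (7,1)} (total capacity 33)

augment #1: 0→1→6 push 10
augment #2: 0→1→5→6 push 3
augment #3: 0→4→5→6 push 7
augment #4: 0→8→3→2→6 push 3
augment #5: 0→4→5→1→3→2→6 push 3
augment #6: 0→4→5→7→1→3→2→6 push 7
max flow = 33; residual-reachable set from 0 gives S-side
cut edges (S→T): {(0,1), (0,8), (5,6), (7,1)} total cap 33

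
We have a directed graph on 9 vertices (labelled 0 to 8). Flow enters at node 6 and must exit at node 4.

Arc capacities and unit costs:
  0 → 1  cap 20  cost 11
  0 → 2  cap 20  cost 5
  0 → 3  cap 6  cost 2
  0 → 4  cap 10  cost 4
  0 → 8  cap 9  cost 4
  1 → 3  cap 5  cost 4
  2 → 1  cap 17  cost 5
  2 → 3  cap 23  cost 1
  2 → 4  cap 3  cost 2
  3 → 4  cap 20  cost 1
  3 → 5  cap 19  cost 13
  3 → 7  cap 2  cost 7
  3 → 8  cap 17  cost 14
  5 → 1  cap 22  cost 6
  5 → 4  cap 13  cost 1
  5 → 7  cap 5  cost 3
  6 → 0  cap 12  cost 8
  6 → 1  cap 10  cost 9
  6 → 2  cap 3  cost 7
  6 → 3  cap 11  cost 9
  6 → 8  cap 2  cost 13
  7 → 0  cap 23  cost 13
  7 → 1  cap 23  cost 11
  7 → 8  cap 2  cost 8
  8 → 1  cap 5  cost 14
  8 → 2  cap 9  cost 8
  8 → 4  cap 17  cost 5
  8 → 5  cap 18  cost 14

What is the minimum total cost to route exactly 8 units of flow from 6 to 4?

shortest-cost path #1: 6→2→4 push 3 @ unit cost 9 (adds 27)
shortest-cost path #2: 6→3→4 push 5 @ unit cost 10 (adds 50)
total cost = 77

Minimum cost for 8 units: 77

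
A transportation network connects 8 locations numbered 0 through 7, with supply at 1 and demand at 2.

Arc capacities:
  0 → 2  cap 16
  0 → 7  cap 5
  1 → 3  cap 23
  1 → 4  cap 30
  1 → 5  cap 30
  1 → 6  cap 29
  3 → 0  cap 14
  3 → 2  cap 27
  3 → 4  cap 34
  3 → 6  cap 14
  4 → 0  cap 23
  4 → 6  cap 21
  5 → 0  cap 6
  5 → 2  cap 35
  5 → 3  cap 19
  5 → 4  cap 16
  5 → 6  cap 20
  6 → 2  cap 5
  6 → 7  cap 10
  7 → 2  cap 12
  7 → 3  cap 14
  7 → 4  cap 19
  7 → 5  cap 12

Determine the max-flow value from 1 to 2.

augment #1: 1→3→2 bottleneck 23, total now 23
augment #2: 1→5→2 bottleneck 30, total now 53
augment #3: 1→6→2 bottleneck 5, total now 58
augment #4: 1→4→0→2 bottleneck 16, total now 74
augment #5: 1→6→7→2 bottleneck 10, total now 84
augment #6: 1→4→0→7→2 bottleneck 2, total now 86
augment #7: 1→4→0→7→3→2 bottleneck 3, total now 89

Maximum flow value: 89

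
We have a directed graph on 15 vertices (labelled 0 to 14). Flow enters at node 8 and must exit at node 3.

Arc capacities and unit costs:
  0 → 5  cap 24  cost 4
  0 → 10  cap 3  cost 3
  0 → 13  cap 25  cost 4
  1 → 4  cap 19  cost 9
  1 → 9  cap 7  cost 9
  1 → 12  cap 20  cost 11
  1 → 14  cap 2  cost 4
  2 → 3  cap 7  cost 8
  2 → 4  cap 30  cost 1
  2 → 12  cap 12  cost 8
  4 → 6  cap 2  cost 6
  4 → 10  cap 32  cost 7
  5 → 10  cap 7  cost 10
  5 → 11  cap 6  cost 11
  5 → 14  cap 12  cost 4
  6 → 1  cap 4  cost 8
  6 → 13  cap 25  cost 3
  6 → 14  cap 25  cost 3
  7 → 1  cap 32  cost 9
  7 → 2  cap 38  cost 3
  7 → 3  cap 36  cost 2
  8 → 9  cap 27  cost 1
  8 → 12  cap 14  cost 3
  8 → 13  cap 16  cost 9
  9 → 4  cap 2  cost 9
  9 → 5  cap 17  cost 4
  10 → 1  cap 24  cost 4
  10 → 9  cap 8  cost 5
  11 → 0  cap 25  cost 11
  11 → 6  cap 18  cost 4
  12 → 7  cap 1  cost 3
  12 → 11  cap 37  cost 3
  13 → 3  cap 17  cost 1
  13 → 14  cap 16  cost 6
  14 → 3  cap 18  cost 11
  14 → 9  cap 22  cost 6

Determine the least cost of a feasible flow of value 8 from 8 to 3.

shortest-cost path #1: 8→12→7→3 push 1 @ unit cost 8 (adds 8)
shortest-cost path #2: 8→13→3 push 7 @ unit cost 10 (adds 70)
total cost = 78

Minimum cost for 8 units: 78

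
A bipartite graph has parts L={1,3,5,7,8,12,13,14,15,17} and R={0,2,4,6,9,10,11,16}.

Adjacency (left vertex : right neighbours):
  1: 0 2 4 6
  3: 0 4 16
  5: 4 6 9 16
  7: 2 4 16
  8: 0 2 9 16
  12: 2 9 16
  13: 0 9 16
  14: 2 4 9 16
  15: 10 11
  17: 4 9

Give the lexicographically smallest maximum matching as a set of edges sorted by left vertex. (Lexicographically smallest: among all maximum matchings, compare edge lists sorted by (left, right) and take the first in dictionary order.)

|M| = 7 (so the lex-smallest maximum matching has 7 edges)
process left vertices in ascending order; for each, take the smallest-labelled available neighbour that still permits 7 edges overall, or leave it unmatched if none does
lex-smallest matching: {1-0, 3-4, 5-6, 7-2, 8-9, 12-16, 15-10}

Lex-smallest maximum matching: {(1,0), (3,4), (5,6), (7,2), (8,9), (12,16), (15,10)}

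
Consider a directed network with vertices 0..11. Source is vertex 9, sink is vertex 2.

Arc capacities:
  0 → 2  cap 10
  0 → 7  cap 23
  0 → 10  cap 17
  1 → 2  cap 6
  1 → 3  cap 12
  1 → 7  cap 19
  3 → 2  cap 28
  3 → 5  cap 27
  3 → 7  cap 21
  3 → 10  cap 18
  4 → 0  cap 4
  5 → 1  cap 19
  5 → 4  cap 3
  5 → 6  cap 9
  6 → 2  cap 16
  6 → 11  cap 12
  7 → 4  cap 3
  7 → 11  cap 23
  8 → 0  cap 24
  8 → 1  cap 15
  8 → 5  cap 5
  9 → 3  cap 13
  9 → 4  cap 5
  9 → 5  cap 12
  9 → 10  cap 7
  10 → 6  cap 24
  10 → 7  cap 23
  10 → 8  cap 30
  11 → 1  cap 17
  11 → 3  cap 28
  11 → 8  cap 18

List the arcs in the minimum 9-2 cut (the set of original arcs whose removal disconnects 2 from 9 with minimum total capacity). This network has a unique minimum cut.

augment #1: 9→3→2 push 13
augment #2: 9→4→0→2 push 4
augment #3: 9→5→1→2 push 6
augment #4: 9→5→6→2 push 6
augment #5: 9→10→6→2 push 7
max flow = 36; residual-reachable set from 9 gives S-side
cut edges (S→T): {(4,0), (9,3), (9,5), (9,10)} total cap 36

Min-cut arcs: {(4,0), (9,3), (9,5), (9,10)} (total capacity 36)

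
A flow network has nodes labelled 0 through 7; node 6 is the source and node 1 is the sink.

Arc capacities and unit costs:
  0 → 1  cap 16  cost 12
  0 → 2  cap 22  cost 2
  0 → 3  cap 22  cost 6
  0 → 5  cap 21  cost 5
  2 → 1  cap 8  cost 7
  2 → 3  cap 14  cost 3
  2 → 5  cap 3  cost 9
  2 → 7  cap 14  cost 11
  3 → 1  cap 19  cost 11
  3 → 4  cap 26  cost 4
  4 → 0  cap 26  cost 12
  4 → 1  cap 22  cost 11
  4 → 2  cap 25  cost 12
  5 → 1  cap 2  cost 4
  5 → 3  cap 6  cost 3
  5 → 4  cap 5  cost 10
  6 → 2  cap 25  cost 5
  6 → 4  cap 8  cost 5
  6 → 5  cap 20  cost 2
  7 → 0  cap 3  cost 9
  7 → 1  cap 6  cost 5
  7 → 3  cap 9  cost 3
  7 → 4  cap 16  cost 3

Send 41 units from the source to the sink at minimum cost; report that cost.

shortest-cost path #1: 6→5→1 push 2 @ unit cost 6 (adds 12)
shortest-cost path #2: 6→2→1 push 8 @ unit cost 12 (adds 96)
shortest-cost path #3: 6→4→1 push 8 @ unit cost 16 (adds 128)
shortest-cost path #4: 6→5→3→1 push 6 @ unit cost 16 (adds 96)
shortest-cost path #5: 6→2→3→1 push 13 @ unit cost 19 (adds 247)
shortest-cost path #6: 6→2→7→1 push 4 @ unit cost 21 (adds 84)
total cost = 663

Minimum cost for 41 units: 663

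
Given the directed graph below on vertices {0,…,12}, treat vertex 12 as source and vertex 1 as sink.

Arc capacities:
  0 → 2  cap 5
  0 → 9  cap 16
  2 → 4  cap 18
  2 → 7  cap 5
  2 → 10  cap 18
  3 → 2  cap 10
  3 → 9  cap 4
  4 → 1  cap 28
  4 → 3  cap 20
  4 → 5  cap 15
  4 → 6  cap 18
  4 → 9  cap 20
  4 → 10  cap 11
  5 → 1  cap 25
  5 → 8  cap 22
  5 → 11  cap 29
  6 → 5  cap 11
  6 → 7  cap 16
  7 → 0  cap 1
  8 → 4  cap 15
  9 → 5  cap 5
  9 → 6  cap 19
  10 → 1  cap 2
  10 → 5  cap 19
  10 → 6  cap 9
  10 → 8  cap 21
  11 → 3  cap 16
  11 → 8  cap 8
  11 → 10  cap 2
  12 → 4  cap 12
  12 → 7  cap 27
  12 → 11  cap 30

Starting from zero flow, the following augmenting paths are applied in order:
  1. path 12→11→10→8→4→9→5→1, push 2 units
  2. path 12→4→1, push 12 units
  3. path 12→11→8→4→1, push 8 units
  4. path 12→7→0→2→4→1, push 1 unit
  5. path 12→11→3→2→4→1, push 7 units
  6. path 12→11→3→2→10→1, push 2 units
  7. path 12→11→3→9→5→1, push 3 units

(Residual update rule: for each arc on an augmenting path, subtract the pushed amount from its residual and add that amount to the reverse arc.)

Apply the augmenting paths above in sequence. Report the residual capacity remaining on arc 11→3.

Residual capacity of (11,3): 4

after path 1 (12→11→10→8→4→9→5→1, push 2): res(11,3)=16
after path 2 (12→4→1, push 12): res(11,3)=16
after path 3 (12→11→8→4→1, push 8): res(11,3)=16
after path 4 (12→7→0→2→4→1, push 1): res(11,3)=16
after path 5 (12→11→3→2→4→1, push 7): res(11,3)=9
after path 6 (12→11→3→2→10→1, push 2): res(11,3)=7
after path 7 (12→11→3→9→5→1, push 3): res(11,3)=4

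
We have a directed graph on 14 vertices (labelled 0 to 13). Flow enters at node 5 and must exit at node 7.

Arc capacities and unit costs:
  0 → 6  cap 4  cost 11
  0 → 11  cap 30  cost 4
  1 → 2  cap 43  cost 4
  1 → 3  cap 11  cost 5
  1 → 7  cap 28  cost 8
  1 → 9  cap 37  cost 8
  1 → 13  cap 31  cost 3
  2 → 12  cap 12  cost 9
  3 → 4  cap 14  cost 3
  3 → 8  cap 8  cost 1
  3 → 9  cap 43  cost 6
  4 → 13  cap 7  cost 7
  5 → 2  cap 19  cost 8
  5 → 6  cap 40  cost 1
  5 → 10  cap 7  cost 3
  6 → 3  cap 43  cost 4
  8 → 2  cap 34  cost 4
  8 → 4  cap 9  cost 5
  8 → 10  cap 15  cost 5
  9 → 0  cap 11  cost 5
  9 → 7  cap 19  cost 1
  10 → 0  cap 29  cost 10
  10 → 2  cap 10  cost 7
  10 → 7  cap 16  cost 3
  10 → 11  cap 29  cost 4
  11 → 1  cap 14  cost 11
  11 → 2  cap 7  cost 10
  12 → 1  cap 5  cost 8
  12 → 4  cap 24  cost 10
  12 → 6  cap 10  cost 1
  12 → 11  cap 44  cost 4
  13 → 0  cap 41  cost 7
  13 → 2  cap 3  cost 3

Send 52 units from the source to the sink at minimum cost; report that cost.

Minimum cost for 52 units: 1056

shortest-cost path #1: 5→10→7 push 7 @ unit cost 6 (adds 42)
shortest-cost path #2: 5→6→3→9→7 push 19 @ unit cost 12 (adds 228)
shortest-cost path #3: 5→6→3→8→10→7 push 8 @ unit cost 14 (adds 112)
shortest-cost path #4: 5→2→12→1→7 push 5 @ unit cost 33 (adds 165)
shortest-cost path #5: 5→6→3→9→0→11→1→7 push 11 @ unit cost 39 (adds 429)
shortest-cost path #6: 5→2→12→11→1→7 push 2 @ unit cost 40 (adds 80)
total cost = 1056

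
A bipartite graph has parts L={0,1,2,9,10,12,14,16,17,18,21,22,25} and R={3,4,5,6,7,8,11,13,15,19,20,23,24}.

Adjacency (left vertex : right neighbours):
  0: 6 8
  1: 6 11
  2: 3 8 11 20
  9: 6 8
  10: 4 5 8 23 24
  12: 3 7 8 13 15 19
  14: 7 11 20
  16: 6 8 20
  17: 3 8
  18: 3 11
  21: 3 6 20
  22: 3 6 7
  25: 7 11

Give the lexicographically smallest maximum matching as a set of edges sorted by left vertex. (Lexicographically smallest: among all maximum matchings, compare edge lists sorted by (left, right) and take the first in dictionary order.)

Lex-smallest maximum matching: {(0,6), (1,11), (2,3), (9,8), (10,4), (12,13), (14,7), (16,20)}

|M| = 8 (so the lex-smallest maximum matching has 8 edges)
process left vertices in ascending order; for each, take the smallest-labelled available neighbour that still permits 8 edges overall, or leave it unmatched if none does
lex-smallest matching: {0-6, 1-11, 2-3, 9-8, 10-4, 12-13, 14-7, 16-20}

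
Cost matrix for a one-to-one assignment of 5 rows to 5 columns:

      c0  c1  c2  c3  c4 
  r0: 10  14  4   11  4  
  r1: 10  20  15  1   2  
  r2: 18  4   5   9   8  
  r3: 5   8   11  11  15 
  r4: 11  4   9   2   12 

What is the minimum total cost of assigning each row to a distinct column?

optimal assignment: row0→col2 (cost 4), row1→col4 (cost 2), row2→col1 (cost 4), row3→col0 (cost 5), row4→col3 (cost 2)
total = 4 + 2 + 4 + 5 + 2 = 17

Minimum assignment cost: 17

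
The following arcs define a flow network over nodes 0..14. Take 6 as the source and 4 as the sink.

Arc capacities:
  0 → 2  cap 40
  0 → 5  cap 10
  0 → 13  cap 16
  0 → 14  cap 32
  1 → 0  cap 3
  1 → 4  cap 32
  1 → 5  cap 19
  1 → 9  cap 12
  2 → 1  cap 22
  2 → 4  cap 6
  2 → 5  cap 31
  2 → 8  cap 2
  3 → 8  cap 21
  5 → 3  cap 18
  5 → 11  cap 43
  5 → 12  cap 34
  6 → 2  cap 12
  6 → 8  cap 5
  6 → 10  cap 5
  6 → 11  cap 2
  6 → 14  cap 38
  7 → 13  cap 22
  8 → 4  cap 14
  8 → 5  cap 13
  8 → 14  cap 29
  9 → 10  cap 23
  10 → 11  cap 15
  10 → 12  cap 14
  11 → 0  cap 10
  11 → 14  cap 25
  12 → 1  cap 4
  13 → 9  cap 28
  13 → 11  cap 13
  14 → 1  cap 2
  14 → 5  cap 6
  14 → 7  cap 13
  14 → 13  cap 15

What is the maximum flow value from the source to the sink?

Maximum flow value: 39

augment #1: 6→2→4 bottleneck 6, total now 6
augment #2: 6→8→4 bottleneck 5, total now 11
augment #3: 6→2→1→4 bottleneck 6, total now 17
augment #4: 6→14→1→4 bottleneck 2, total now 19
augment #5: 6→10→12→1→4 bottleneck 4, total now 23
augment #6: 6→11→0→2→1→4 bottleneck 2, total now 25
augment #7: 6→14→5→3→8→4 bottleneck 6, total now 31
augment #8: 6→10→11→0→2→1→4 bottleneck 1, total now 32
augment #9: 6→14→13→11→0→2→1→4 bottleneck 7, total now 39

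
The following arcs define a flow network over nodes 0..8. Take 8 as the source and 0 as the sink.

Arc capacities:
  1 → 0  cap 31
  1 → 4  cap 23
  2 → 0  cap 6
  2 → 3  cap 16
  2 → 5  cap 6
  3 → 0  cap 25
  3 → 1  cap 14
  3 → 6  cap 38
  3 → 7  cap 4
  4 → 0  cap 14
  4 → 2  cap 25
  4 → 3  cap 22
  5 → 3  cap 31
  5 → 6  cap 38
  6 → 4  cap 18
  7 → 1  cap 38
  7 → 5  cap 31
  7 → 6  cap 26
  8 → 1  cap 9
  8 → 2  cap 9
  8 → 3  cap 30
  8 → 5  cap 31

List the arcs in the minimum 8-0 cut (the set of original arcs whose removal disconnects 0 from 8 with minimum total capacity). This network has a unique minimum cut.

augment #1: 8→1→0 push 9
augment #2: 8→2→0 push 6
augment #3: 8→3→0 push 25
augment #4: 8→3→1→0 push 5
augment #5: 8→2→3→1→0 push 3
augment #6: 8→5→3→1→0 push 6
augment #7: 8→5→6→4→0 push 14
augment #8: 8→5→3→7→1→0 push 4
max flow = 72; residual-reachable set from 8 gives S-side
cut edges (S→T): {(2,0), (3,0), (3,1), (3,7), (4,0), (8,1)} total cap 72

Min-cut arcs: {(2,0), (3,0), (3,1), (3,7), (4,0), (8,1)} (total capacity 72)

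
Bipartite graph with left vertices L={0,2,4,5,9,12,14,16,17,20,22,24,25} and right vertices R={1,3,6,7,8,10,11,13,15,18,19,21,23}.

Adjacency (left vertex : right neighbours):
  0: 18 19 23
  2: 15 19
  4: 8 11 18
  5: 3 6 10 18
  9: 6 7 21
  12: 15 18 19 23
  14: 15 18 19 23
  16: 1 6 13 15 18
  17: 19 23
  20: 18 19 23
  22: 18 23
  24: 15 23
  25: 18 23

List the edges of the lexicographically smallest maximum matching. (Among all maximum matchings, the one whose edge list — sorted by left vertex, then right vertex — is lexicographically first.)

Lex-smallest maximum matching: {(0,18), (2,15), (4,8), (5,3), (9,6), (12,19), (14,23), (16,1)}

|M| = 8 (so the lex-smallest maximum matching has 8 edges)
process left vertices in ascending order; for each, take the smallest-labelled available neighbour that still permits 8 edges overall, or leave it unmatched if none does
lex-smallest matching: {0-18, 2-15, 4-8, 5-3, 9-6, 12-19, 14-23, 16-1}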